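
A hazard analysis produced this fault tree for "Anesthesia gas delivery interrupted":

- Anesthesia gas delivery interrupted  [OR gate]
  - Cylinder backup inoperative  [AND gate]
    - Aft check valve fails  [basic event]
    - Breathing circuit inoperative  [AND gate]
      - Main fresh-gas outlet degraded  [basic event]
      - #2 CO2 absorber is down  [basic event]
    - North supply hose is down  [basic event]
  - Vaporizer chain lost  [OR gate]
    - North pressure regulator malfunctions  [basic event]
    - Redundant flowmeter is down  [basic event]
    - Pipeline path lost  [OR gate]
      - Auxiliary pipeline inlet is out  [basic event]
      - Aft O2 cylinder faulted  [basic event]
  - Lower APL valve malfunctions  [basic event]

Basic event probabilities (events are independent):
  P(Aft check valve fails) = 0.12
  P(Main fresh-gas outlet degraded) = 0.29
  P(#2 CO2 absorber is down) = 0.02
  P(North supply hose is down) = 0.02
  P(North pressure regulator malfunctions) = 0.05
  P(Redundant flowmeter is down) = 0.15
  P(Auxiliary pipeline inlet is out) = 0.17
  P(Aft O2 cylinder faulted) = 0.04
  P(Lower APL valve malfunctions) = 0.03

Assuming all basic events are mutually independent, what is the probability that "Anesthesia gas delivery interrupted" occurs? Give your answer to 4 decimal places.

0.3759

P(Breathing circuit inoperative) [AND] = 0.29 × 0.02 = 0.005800
P(Cylinder backup inoperative) [AND] = 0.12 × 0.005800 × 0.02 = 0.000014
P(Pipeline path lost) [OR] = 1 − (1−0.17) × (1−0.04) = 0.203200
P(Vaporizer chain lost) [OR] = 1 − (1−0.05) × (1−0.15) × (1−0.203200) = 0.356584
P(Anesthesia gas delivery interrupted) [OR] = 1 − (1−0.000014) × (1−0.356584) × (1−0.03) = 0.375895
Rounded to 4 decimal places: P(Anesthesia gas delivery interrupted) ≈ 0.3759.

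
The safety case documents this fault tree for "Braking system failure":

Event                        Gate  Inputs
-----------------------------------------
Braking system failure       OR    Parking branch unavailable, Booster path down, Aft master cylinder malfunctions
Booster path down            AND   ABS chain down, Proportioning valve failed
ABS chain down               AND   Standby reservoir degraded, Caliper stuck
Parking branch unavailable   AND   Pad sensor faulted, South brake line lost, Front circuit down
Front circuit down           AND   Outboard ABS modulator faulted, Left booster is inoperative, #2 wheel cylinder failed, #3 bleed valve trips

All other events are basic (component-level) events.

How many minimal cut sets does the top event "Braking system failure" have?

Front circuit down [AND]: one cut set from each child combined → 1 × 1 × 1 × 1 = 1 cut set(s).
Parking branch unavailable [AND]: one cut set from each child combined → 1 × 1 × 1 = 1 cut set(s).
ABS chain down [AND]: one cut set from each child combined → 1 × 1 = 1 cut set(s).
Booster path down [AND]: one cut set from each child combined → 1 × 1 = 1 cut set(s).
Braking system failure [OR]: union of children's cut sets → 3 cut set(s).
Minimal cut sets: {#2 wheel cylinder failed, #3 bleed valve trips, Left booster is inoperative, Outboard ABS modulator faulted, Pad sensor faulted, South brake line lost}; {Caliper stuck, Proportioning valve failed, Standby reservoir degraded}; {Aft master cylinder malfunctions}.

3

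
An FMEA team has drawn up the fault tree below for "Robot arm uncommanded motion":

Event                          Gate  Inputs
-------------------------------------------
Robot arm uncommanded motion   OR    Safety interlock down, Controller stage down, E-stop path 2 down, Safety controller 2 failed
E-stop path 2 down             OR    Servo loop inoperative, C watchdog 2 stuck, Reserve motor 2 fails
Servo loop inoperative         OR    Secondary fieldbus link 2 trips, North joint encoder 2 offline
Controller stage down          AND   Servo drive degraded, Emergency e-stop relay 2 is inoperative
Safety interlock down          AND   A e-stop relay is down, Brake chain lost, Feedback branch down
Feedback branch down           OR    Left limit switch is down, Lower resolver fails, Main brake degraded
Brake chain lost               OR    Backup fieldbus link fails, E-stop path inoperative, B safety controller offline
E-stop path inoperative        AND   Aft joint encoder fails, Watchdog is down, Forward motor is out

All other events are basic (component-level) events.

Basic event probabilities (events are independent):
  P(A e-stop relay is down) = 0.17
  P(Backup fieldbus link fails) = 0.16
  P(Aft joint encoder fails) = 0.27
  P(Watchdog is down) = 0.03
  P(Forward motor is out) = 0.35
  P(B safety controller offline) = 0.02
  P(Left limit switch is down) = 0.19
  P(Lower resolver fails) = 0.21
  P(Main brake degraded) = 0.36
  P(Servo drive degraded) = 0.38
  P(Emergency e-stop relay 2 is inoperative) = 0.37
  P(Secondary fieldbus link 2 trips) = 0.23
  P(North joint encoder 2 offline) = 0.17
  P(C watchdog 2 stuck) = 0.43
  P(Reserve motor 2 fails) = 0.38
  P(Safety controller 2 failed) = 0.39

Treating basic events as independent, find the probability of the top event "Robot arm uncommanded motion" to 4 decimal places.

0.8837

P(E-stop path inoperative) [AND] = 0.27 × 0.03 × 0.35 = 0.002835
P(Brake chain lost) [OR] = 1 − (1−0.16) × (1−0.002835) × (1−0.02) = 0.179134
P(Feedback branch down) [OR] = 1 − (1−0.19) × (1−0.21) × (1−0.36) = 0.590464
P(Safety interlock down) [AND] = 0.17 × 0.179134 × 0.590464 = 0.017981
P(Controller stage down) [AND] = 0.38 × 0.37 = 0.140600
P(Servo loop inoperative) [OR] = 1 − (1−0.23) × (1−0.17) = 0.360900
P(E-stop path 2 down) [OR] = 1 − (1−0.360900) × (1−0.43) × (1−0.38) = 0.774142
P(Robot arm uncommanded motion) [OR] = 1 − (1−0.017981) × (1−0.140600) × (1−0.774142) × (1−0.39) = 0.883727
Rounded to 4 decimal places: P(Robot arm uncommanded motion) ≈ 0.8837.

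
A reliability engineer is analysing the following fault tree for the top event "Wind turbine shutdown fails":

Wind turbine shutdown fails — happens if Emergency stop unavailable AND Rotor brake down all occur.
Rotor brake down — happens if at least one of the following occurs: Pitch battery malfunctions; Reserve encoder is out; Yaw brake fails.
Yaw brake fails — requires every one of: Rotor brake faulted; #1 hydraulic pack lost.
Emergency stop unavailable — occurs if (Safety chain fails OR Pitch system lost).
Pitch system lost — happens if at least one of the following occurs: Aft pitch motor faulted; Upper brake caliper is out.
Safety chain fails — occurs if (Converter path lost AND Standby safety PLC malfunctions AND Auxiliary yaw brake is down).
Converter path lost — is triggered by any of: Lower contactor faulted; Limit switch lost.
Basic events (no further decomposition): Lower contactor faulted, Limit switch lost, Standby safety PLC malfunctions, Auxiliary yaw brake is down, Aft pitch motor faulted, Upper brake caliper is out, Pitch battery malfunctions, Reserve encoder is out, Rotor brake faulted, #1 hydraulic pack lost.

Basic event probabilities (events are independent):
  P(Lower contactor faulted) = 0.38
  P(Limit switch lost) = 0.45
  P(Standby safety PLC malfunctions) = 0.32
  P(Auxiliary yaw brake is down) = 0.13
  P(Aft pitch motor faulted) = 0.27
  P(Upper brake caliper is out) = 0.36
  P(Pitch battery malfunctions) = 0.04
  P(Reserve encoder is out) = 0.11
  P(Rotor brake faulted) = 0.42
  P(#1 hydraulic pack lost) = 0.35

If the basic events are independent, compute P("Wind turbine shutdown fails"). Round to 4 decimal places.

P(Converter path lost) [OR] = 1 − (1−0.38) × (1−0.45) = 0.659000
P(Safety chain fails) [AND] = 0.659000 × 0.32 × 0.13 = 0.027414
P(Pitch system lost) [OR] = 1 − (1−0.27) × (1−0.36) = 0.532800
P(Emergency stop unavailable) [OR] = 1 − (1−0.027414) × (1−0.532800) = 0.545608
P(Yaw brake fails) [AND] = 0.42 × 0.35 = 0.147000
P(Rotor brake down) [OR] = 1 − (1−0.04) × (1−0.11) × (1−0.147000) = 0.271197
P(Wind turbine shutdown fails) [AND] = 0.545608 × 0.271197 = 0.147967
Rounded to 4 decimal places: P(Wind turbine shutdown fails) ≈ 0.1480.

0.1480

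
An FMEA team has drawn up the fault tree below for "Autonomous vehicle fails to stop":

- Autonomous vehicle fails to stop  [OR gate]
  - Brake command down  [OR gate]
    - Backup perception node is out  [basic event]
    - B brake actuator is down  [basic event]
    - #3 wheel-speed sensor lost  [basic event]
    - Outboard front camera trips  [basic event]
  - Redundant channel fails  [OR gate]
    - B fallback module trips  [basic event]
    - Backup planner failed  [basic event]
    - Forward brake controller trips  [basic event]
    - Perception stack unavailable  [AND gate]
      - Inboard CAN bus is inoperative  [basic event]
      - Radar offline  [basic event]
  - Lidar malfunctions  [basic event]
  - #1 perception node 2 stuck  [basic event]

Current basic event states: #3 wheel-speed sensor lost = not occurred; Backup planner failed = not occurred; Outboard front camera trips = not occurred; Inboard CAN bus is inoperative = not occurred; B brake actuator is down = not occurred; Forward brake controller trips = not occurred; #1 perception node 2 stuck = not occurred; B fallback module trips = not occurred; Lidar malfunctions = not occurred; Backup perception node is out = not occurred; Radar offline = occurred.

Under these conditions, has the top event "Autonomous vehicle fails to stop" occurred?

No

Brake command down [OR]: Backup perception node is out=not, B brake actuator is down=not, #3 wheel-speed sensor lost=not, Outboard front camera trips=not → no input occurs → does not occur.
Perception stack unavailable [AND]: Inboard CAN bus is inoperative=not, Radar offline=occurs → not all inputs occur → does not occur.
Redundant channel fails [OR]: B fallback module trips=not, Backup planner failed=not, Forward brake controller trips=not, Perception stack unavailable=not → no input occurs → does not occur.
Autonomous vehicle fails to stop [OR]: Brake command down=not, Redundant channel fails=not, Lidar malfunctions=not, #1 perception node 2 stuck=not → no input occurs → does not occur.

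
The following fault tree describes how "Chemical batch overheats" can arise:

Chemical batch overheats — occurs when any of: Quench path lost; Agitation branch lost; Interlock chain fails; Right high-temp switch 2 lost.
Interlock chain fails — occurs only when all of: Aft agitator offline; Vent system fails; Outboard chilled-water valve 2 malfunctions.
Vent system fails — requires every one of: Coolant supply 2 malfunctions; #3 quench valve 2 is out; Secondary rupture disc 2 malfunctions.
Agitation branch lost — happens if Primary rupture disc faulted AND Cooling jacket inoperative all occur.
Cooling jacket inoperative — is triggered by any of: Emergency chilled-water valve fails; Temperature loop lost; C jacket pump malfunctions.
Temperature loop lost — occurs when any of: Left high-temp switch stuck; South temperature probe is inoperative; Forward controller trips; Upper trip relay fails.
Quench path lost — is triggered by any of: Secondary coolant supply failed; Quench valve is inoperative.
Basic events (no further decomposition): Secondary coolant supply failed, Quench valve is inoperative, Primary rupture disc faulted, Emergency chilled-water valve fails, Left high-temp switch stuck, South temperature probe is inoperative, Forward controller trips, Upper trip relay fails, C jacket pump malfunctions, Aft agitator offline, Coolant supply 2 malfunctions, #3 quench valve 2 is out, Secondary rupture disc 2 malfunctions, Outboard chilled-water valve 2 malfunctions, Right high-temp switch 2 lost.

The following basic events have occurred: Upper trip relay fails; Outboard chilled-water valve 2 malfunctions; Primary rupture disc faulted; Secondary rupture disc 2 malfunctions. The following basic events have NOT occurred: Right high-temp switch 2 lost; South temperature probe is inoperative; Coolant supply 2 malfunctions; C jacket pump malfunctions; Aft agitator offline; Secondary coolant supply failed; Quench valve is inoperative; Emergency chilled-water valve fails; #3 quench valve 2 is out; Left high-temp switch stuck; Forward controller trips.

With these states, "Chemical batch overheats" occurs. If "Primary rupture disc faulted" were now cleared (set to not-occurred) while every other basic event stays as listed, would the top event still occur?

Counterfactual: set "Primary rupture disc faulted" to not occurred.
Quench path lost [OR]: Secondary coolant supply failed=not, Quench valve is inoperative=not → no input occurs → does not occur.
Temperature loop lost [OR]: Left high-temp switch stuck=not, South temperature probe is inoperative=not, Forward controller trips=not, Upper trip relay fails=occurs → at least one input occurs → occurs.
Cooling jacket inoperative [OR]: Emergency chilled-water valve fails=not, Temperature loop lost=occurs, C jacket pump malfunctions=not → at least one input occurs → occurs.
Agitation branch lost [AND]: Primary rupture disc faulted=not, Cooling jacket inoperative=occurs → not all inputs occur → does not occur.
Vent system fails [AND]: Coolant supply 2 malfunctions=not, #3 quench valve 2 is out=not, Secondary rupture disc 2 malfunctions=occurs → not all inputs occur → does not occur.
Interlock chain fails [AND]: Aft agitator offline=not, Vent system fails=not, Outboard chilled-water valve 2 malfunctions=occurs → not all inputs occur → does not occur.
Chemical batch overheats [OR]: Quench path lost=not, Agitation branch lost=not, Interlock chain fails=not, Right high-temp switch 2 lost=not → no input occurs → does not occur.

No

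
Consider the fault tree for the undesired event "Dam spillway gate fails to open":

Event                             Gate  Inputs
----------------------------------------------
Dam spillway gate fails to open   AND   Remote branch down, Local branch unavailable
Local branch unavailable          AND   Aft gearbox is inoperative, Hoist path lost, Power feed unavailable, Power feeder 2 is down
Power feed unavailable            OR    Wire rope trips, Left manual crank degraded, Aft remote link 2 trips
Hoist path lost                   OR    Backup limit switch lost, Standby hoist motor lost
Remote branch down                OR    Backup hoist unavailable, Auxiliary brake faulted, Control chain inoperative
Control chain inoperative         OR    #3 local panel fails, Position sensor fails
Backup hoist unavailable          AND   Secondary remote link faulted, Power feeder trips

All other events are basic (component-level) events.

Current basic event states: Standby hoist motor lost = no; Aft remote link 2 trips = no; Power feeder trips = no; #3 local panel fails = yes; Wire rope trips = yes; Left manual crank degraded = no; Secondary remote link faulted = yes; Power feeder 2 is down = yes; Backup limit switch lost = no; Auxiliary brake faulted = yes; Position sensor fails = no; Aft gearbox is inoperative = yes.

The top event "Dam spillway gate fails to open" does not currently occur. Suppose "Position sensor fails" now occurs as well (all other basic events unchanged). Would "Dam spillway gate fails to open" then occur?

No

Counterfactual: set "Position sensor fails" to occurred.
Backup hoist unavailable [AND]: Secondary remote link faulted=occurs, Power feeder trips=not → not all inputs occur → does not occur.
Control chain inoperative [OR]: #3 local panel fails=occurs, Position sensor fails=occurs → at least one input occurs → occurs.
Remote branch down [OR]: Backup hoist unavailable=not, Auxiliary brake faulted=occurs, Control chain inoperative=occurs → at least one input occurs → occurs.
Hoist path lost [OR]: Backup limit switch lost=not, Standby hoist motor lost=not → no input occurs → does not occur.
Power feed unavailable [OR]: Wire rope trips=occurs, Left manual crank degraded=not, Aft remote link 2 trips=not → at least one input occurs → occurs.
Local branch unavailable [AND]: Aft gearbox is inoperative=occurs, Hoist path lost=not, Power feed unavailable=occurs, Power feeder 2 is down=occurs → not all inputs occur → does not occur.
Dam spillway gate fails to open [AND]: Remote branch down=occurs, Local branch unavailable=not → not all inputs occur → does not occur.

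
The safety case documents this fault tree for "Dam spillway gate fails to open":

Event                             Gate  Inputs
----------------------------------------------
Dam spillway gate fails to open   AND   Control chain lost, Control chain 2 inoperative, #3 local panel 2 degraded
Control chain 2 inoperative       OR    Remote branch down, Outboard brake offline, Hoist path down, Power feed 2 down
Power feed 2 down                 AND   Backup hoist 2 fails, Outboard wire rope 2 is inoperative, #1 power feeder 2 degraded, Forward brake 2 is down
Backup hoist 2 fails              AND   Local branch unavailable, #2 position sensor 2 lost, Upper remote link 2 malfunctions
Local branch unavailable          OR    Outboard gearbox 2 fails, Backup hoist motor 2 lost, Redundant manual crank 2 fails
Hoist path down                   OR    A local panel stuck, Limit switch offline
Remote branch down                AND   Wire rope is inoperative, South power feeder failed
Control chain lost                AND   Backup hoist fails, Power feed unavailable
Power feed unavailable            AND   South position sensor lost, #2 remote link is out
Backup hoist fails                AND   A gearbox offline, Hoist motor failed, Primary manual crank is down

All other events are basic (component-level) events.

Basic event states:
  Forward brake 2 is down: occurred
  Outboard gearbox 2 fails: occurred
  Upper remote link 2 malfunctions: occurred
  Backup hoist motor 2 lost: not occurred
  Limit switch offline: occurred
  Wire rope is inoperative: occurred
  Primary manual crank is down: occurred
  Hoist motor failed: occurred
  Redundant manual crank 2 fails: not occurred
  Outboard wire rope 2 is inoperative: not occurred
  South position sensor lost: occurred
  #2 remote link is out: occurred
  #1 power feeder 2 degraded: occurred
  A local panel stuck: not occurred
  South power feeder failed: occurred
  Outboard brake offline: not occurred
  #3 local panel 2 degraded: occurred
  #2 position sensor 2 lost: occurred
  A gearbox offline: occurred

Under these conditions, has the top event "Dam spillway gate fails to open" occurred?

Yes

Backup hoist fails [AND]: A gearbox offline=occurs, Hoist motor failed=occurs, Primary manual crank is down=occurs → all inputs occur → occurs.
Power feed unavailable [AND]: South position sensor lost=occurs, #2 remote link is out=occurs → all inputs occur → occurs.
Control chain lost [AND]: Backup hoist fails=occurs, Power feed unavailable=occurs → all inputs occur → occurs.
Remote branch down [AND]: Wire rope is inoperative=occurs, South power feeder failed=occurs → all inputs occur → occurs.
Hoist path down [OR]: A local panel stuck=not, Limit switch offline=occurs → at least one input occurs → occurs.
Local branch unavailable [OR]: Outboard gearbox 2 fails=occurs, Backup hoist motor 2 lost=not, Redundant manual crank 2 fails=not → at least one input occurs → occurs.
Backup hoist 2 fails [AND]: Local branch unavailable=occurs, #2 position sensor 2 lost=occurs, Upper remote link 2 malfunctions=occurs → all inputs occur → occurs.
Power feed 2 down [AND]: Backup hoist 2 fails=occurs, Outboard wire rope 2 is inoperative=not, #1 power feeder 2 degraded=occurs, Forward brake 2 is down=occurs → not all inputs occur → does not occur.
Control chain 2 inoperative [OR]: Remote branch down=occurs, Outboard brake offline=not, Hoist path down=occurs, Power feed 2 down=not → at least one input occurs → occurs.
Dam spillway gate fails to open [AND]: Control chain lost=occurs, Control chain 2 inoperative=occurs, #3 local panel 2 degraded=occurs → all inputs occur → occurs.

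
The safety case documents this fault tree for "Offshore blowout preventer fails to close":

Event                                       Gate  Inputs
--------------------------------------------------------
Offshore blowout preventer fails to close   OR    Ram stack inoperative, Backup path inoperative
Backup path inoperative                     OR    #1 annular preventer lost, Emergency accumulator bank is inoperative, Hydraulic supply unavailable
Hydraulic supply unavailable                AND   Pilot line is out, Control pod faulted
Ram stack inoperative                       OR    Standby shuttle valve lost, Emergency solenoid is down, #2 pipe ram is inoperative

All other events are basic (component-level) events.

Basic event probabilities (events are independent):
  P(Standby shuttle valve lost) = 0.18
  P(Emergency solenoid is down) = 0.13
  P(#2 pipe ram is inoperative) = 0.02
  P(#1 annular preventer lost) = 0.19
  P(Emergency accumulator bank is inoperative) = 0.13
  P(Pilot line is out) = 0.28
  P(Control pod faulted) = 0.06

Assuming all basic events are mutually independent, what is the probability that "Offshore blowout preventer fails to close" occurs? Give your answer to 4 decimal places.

0.5156

P(Ram stack inoperative) [OR] = 1 − (1−0.18) × (1−0.13) × (1−0.02) = 0.300868
P(Hydraulic supply unavailable) [AND] = 0.28 × 0.06 = 0.016800
P(Backup path inoperative) [OR] = 1 − (1−0.19) × (1−0.13) × (1−0.016800) = 0.307139
P(Offshore blowout preventer fails to close) [OR] = 1 − (1−0.300868) × (1−0.307139) = 0.515599
Rounded to 4 decimal places: P(Offshore blowout preventer fails to close) ≈ 0.5156.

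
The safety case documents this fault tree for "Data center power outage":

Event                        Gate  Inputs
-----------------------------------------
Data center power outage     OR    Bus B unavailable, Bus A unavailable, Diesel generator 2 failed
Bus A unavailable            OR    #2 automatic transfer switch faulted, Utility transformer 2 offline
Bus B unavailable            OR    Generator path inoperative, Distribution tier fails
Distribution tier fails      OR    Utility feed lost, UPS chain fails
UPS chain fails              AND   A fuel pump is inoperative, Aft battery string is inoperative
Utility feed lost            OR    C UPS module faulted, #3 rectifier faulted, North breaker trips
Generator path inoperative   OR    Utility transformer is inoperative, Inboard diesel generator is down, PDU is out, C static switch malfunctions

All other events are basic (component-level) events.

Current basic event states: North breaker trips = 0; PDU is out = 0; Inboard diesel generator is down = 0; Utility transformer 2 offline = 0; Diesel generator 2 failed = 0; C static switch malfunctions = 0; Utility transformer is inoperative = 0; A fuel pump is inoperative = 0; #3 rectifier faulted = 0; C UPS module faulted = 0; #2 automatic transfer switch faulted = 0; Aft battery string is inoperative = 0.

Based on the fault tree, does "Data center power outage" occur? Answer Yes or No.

Generator path inoperative [OR]: Utility transformer is inoperative=not, Inboard diesel generator is down=not, PDU is out=not, C static switch malfunctions=not → no input occurs → does not occur.
Utility feed lost [OR]: C UPS module faulted=not, #3 rectifier faulted=not, North breaker trips=not → no input occurs → does not occur.
UPS chain fails [AND]: A fuel pump is inoperative=not, Aft battery string is inoperative=not → not all inputs occur → does not occur.
Distribution tier fails [OR]: Utility feed lost=not, UPS chain fails=not → no input occurs → does not occur.
Bus B unavailable [OR]: Generator path inoperative=not, Distribution tier fails=not → no input occurs → does not occur.
Bus A unavailable [OR]: #2 automatic transfer switch faulted=not, Utility transformer 2 offline=not → no input occurs → does not occur.
Data center power outage [OR]: Bus B unavailable=not, Bus A unavailable=not, Diesel generator 2 failed=not → no input occurs → does not occur.

No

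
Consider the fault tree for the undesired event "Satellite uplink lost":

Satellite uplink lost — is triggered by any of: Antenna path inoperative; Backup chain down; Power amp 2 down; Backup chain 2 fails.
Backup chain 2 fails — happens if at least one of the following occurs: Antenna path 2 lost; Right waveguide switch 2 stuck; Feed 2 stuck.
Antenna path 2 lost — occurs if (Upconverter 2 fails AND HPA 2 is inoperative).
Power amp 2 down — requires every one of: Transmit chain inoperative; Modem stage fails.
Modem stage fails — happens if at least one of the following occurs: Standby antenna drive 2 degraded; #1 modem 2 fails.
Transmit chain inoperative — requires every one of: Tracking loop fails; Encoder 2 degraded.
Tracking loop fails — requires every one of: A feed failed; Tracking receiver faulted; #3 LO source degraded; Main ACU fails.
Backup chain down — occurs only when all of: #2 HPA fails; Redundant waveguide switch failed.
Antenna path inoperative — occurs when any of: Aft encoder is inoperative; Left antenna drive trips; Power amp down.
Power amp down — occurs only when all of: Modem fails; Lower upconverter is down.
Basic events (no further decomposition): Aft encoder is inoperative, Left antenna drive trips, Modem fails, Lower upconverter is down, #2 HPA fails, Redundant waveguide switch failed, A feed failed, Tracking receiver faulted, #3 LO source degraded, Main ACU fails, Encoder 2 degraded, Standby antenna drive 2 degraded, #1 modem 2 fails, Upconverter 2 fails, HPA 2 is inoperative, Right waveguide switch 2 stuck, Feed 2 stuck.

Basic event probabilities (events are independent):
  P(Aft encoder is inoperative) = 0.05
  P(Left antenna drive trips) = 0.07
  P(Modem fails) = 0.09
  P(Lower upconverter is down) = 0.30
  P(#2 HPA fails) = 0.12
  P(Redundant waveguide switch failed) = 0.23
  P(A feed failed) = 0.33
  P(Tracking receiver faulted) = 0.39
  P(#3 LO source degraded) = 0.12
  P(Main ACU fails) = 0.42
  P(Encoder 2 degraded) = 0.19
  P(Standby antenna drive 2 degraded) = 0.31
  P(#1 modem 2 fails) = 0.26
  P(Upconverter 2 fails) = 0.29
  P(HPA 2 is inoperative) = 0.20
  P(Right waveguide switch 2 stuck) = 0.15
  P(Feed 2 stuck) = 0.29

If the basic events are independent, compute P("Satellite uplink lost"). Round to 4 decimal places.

0.5251

P(Power amp down) [AND] = 0.09 × 0.30 = 0.027000
P(Antenna path inoperative) [OR] = 1 − (1−0.05) × (1−0.07) × (1−0.027000) = 0.140355
P(Backup chain down) [AND] = 0.12 × 0.23 = 0.027600
P(Tracking loop fails) [AND] = 0.33 × 0.39 × 0.12 × 0.42 = 0.006486
P(Transmit chain inoperative) [AND] = 0.006486 × 0.19 = 0.001232
P(Modem stage fails) [OR] = 1 − (1−0.31) × (1−0.26) = 0.489400
P(Power amp 2 down) [AND] = 0.001232 × 0.489400 = 0.000603
P(Antenna path 2 lost) [AND] = 0.29 × 0.20 = 0.058000
P(Backup chain 2 fails) [OR] = 1 − (1−0.058000) × (1−0.15) × (1−0.29) = 0.431503
P(Satellite uplink lost) [OR] = 1 − (1−0.140355) × (1−0.027600) × (1−0.000603) × (1−0.431503) = 0.525069
Rounded to 4 decimal places: P(Satellite uplink lost) ≈ 0.5251.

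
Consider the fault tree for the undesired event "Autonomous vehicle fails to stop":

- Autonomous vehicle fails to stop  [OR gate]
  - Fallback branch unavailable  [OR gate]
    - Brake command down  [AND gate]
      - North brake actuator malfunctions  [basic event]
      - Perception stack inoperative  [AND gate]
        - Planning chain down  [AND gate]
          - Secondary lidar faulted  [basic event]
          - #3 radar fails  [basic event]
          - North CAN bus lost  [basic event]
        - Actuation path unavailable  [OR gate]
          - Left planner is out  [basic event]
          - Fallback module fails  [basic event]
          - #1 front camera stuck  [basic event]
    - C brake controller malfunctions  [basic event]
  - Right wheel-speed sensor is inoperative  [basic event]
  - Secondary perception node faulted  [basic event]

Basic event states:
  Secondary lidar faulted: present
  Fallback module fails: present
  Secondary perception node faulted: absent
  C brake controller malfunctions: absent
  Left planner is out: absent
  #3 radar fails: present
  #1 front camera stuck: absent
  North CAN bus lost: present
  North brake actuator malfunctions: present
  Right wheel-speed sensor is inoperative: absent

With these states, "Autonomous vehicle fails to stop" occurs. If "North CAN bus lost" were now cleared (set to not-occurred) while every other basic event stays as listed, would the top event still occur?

No

Counterfactual: set "North CAN bus lost" to not occurred.
Planning chain down [AND]: Secondary lidar faulted=occurs, #3 radar fails=occurs, North CAN bus lost=not → not all inputs occur → does not occur.
Actuation path unavailable [OR]: Left planner is out=not, Fallback module fails=occurs, #1 front camera stuck=not → at least one input occurs → occurs.
Perception stack inoperative [AND]: Planning chain down=not, Actuation path unavailable=occurs → not all inputs occur → does not occur.
Brake command down [AND]: North brake actuator malfunctions=occurs, Perception stack inoperative=not → not all inputs occur → does not occur.
Fallback branch unavailable [OR]: Brake command down=not, C brake controller malfunctions=not → no input occurs → does not occur.
Autonomous vehicle fails to stop [OR]: Fallback branch unavailable=not, Right wheel-speed sensor is inoperative=not, Secondary perception node faulted=not → no input occurs → does not occur.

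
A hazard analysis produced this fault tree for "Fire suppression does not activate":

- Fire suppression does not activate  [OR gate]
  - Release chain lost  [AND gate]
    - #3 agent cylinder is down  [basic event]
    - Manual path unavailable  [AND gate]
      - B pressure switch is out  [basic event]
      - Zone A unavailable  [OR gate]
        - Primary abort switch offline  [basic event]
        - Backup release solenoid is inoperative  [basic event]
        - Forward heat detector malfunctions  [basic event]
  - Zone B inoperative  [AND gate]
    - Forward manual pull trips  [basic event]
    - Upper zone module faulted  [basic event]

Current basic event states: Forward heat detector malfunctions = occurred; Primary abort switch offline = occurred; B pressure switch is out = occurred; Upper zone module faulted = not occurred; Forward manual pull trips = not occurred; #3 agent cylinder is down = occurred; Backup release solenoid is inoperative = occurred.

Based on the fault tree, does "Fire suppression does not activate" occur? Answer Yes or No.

Yes

Zone A unavailable [OR]: Primary abort switch offline=occurs, Backup release solenoid is inoperative=occurs, Forward heat detector malfunctions=occurs → at least one input occurs → occurs.
Manual path unavailable [AND]: B pressure switch is out=occurs, Zone A unavailable=occurs → all inputs occur → occurs.
Release chain lost [AND]: #3 agent cylinder is down=occurs, Manual path unavailable=occurs → all inputs occur → occurs.
Zone B inoperative [AND]: Forward manual pull trips=not, Upper zone module faulted=not → not all inputs occur → does not occur.
Fire suppression does not activate [OR]: Release chain lost=occurs, Zone B inoperative=not → at least one input occurs → occurs.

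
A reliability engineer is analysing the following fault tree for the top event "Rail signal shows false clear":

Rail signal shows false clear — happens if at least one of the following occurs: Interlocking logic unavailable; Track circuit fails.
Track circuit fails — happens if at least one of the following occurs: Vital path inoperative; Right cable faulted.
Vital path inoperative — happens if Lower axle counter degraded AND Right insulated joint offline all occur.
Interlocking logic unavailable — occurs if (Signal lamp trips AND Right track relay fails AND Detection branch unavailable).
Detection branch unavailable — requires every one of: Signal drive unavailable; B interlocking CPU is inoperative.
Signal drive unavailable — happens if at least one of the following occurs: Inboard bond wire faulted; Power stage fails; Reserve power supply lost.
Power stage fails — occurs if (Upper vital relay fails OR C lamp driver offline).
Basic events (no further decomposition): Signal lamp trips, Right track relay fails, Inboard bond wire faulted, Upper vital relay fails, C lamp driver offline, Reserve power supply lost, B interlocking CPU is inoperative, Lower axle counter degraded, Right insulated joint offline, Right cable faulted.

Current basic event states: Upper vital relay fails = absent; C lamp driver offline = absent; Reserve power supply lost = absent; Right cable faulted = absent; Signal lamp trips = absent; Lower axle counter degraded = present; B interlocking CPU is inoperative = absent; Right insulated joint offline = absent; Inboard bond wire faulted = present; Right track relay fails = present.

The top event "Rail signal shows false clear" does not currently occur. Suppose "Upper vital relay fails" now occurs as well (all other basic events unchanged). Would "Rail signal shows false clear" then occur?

No

Counterfactual: set "Upper vital relay fails" to occurred.
Power stage fails [OR]: Upper vital relay fails=occurs, C lamp driver offline=not → at least one input occurs → occurs.
Signal drive unavailable [OR]: Inboard bond wire faulted=occurs, Power stage fails=occurs, Reserve power supply lost=not → at least one input occurs → occurs.
Detection branch unavailable [AND]: Signal drive unavailable=occurs, B interlocking CPU is inoperative=not → not all inputs occur → does not occur.
Interlocking logic unavailable [AND]: Signal lamp trips=not, Right track relay fails=occurs, Detection branch unavailable=not → not all inputs occur → does not occur.
Vital path inoperative [AND]: Lower axle counter degraded=occurs, Right insulated joint offline=not → not all inputs occur → does not occur.
Track circuit fails [OR]: Vital path inoperative=not, Right cable faulted=not → no input occurs → does not occur.
Rail signal shows false clear [OR]: Interlocking logic unavailable=not, Track circuit fails=not → no input occurs → does not occur.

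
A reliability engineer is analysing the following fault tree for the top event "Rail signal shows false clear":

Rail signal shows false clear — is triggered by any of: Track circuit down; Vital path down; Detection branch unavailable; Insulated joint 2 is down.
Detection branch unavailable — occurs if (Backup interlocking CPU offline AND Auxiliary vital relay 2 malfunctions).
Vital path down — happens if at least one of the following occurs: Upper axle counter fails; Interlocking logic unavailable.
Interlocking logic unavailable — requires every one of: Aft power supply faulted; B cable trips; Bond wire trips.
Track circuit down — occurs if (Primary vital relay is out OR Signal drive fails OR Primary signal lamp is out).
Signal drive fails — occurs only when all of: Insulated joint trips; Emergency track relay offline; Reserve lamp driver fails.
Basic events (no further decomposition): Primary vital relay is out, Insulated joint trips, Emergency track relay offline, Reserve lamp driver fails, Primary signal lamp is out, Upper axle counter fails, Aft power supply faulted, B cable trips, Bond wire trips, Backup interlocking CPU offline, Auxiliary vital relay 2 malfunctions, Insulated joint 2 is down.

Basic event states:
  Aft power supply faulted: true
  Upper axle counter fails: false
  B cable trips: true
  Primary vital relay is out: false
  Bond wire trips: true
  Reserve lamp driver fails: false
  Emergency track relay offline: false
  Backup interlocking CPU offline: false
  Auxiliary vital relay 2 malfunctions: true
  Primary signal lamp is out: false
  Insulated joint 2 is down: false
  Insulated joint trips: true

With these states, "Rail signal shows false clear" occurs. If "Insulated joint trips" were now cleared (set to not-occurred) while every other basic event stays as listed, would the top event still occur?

Counterfactual: set "Insulated joint trips" to not occurred.
Signal drive fails [AND]: Insulated joint trips=not, Emergency track relay offline=not, Reserve lamp driver fails=not → not all inputs occur → does not occur.
Track circuit down [OR]: Primary vital relay is out=not, Signal drive fails=not, Primary signal lamp is out=not → no input occurs → does not occur.
Interlocking logic unavailable [AND]: Aft power supply faulted=occurs, B cable trips=occurs, Bond wire trips=occurs → all inputs occur → occurs.
Vital path down [OR]: Upper axle counter fails=not, Interlocking logic unavailable=occurs → at least one input occurs → occurs.
Detection branch unavailable [AND]: Backup interlocking CPU offline=not, Auxiliary vital relay 2 malfunctions=occurs → not all inputs occur → does not occur.
Rail signal shows false clear [OR]: Track circuit down=not, Vital path down=occurs, Detection branch unavailable=not, Insulated joint 2 is down=not → at least one input occurs → occurs.

Yes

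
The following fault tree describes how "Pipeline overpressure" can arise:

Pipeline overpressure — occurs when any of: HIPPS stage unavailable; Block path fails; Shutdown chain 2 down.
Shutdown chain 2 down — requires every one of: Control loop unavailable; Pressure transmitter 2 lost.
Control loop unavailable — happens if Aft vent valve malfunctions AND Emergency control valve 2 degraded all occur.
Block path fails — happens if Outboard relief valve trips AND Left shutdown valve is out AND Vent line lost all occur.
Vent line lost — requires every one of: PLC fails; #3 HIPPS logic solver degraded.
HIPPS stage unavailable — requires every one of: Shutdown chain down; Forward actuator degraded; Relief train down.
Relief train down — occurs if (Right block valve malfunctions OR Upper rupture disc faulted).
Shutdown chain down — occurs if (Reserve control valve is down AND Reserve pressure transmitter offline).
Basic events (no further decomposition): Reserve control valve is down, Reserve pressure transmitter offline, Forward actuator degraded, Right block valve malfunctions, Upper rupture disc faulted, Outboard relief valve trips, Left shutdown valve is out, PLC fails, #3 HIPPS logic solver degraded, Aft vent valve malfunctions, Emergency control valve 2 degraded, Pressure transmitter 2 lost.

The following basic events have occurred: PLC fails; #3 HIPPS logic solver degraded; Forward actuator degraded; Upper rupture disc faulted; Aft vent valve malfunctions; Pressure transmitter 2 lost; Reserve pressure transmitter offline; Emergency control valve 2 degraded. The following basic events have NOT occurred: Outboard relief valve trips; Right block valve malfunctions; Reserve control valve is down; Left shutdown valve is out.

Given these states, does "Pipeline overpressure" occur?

Yes

Shutdown chain down [AND]: Reserve control valve is down=not, Reserve pressure transmitter offline=occurs → not all inputs occur → does not occur.
Relief train down [OR]: Right block valve malfunctions=not, Upper rupture disc faulted=occurs → at least one input occurs → occurs.
HIPPS stage unavailable [AND]: Shutdown chain down=not, Forward actuator degraded=occurs, Relief train down=occurs → not all inputs occur → does not occur.
Vent line lost [AND]: PLC fails=occurs, #3 HIPPS logic solver degraded=occurs → all inputs occur → occurs.
Block path fails [AND]: Outboard relief valve trips=not, Left shutdown valve is out=not, Vent line lost=occurs → not all inputs occur → does not occur.
Control loop unavailable [AND]: Aft vent valve malfunctions=occurs, Emergency control valve 2 degraded=occurs → all inputs occur → occurs.
Shutdown chain 2 down [AND]: Control loop unavailable=occurs, Pressure transmitter 2 lost=occurs → all inputs occur → occurs.
Pipeline overpressure [OR]: HIPPS stage unavailable=not, Block path fails=not, Shutdown chain 2 down=occurs → at least one input occurs → occurs.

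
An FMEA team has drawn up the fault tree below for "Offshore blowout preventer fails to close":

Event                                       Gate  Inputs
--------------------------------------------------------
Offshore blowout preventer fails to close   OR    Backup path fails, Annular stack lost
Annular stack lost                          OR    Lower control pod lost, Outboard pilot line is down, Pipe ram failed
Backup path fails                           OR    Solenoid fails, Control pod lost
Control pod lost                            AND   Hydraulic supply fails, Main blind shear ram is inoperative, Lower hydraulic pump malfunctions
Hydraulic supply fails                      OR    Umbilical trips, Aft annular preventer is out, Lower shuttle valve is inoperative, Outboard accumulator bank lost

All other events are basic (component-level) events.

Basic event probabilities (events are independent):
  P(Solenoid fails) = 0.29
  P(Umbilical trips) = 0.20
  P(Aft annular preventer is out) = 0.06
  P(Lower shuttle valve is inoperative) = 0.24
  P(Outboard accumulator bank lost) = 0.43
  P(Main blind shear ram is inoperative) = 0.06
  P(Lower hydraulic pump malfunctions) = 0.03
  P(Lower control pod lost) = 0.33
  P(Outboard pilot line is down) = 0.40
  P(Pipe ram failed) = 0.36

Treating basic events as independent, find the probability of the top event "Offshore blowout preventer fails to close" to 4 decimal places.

P(Hydraulic supply fails) [OR] = 1 − (1−0.20) × (1−0.06) × (1−0.24) × (1−0.43) = 0.674234
P(Control pod lost) [AND] = 0.674234 × 0.06 × 0.03 = 0.001214
P(Backup path fails) [OR] = 1 − (1−0.29) × (1−0.001214) = 0.290862
P(Annular stack lost) [OR] = 1 − (1−0.33) × (1−0.40) × (1−0.36) = 0.742720
P(Offshore blowout preventer fails to close) [OR] = 1 − (1−0.290862) × (1−0.742720) = 0.817553
Rounded to 4 decimal places: P(Offshore blowout preventer fails to close) ≈ 0.8176.

0.8176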